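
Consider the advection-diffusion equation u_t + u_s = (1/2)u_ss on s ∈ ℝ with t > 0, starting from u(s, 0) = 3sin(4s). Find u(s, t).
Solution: Change to a moving frame: let η = s - t, σ = t and write u(s,t) = w(η,σ).
By the chain rule u_t = w_σ - w_η, u_s = w_η, u_ss = w_ηη.
Then u_t + u_s = w_σ: the advection term cancels and the PDE becomes the heat equation w_σ = (1/2)w_ηη on η ∈ ℝ.
Initial data: w(η,0) = u(η,0) = 3sin(4η).
On η ∈ ℝ each mode satisfies (sin(nη))″ = -n² sin(nη), so exp(-n²σ/2) sin(nη) solves the heat equation; by superposition w(η,σ) = Σ c_n exp(-n²σ/2) sin(nη).
Reading off the coefficients: c_4=3, so w(η,σ) = 3exp(-8σ)sin(4η).
Substituting back η = s - t, σ = t: u(s,t) = w(s - t, t).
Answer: u(s, t) = 3exp(-8t)sin(4s - 4t)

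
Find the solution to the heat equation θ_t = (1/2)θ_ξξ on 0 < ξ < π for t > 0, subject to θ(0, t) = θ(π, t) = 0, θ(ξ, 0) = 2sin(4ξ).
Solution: Using separation of variables θ = X(ξ)G(t):
Eigenfunctions: sin(nξ), n = 1, 2, 3, ...
General solution: θ(ξ, t) = Σ c_n sin(nξ) exp(-n² t/2)
Matching θ(ξ,0) = 2sin(4ξ) term by term: c_4=2.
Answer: θ(ξ, t) = 2exp(-8t)sin(4ξ)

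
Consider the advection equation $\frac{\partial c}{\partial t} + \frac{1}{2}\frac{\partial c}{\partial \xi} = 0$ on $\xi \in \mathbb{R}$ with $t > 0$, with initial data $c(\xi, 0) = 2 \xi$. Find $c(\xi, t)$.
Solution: By method of characteristics (waves move right with speed 1/2):
Along characteristics $\xi - \frac{1}{2}t =$ const, $c$ is constant, so $c(\xi,t) = f(\xi - \frac{1}{2}t)$ with $f = c( \cdot , 0)$.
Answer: $c(\xi, t) = 2 \xi -  t$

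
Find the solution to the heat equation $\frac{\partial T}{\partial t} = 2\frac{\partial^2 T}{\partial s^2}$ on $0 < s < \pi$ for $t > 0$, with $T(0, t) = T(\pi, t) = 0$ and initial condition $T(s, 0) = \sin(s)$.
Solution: Using separation of variables $T = X(s)G(t)$:
Eigenfunctions: $\sin(ns)$, $n = 1, 2, 3, \ldots$
General solution: $T(s, t) = \sum c_n \sin(ns) e^{-2n^2 t}$
Matching $T(s,0) = \sin(s)$ term by term: $c_1=1$.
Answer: $T(s, t) = e^{-2 t} \sin(s)$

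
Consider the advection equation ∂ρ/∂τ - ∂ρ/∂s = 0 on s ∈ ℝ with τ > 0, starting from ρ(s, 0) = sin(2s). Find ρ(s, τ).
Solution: By method of characteristics (waves move left with speed 1):
Along characteristics s + τ = const, ρ is constant, so ρ(s,τ) = f(s + τ) with f = ρ(·, 0).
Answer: ρ(s, τ) = sin(2s + 2τ)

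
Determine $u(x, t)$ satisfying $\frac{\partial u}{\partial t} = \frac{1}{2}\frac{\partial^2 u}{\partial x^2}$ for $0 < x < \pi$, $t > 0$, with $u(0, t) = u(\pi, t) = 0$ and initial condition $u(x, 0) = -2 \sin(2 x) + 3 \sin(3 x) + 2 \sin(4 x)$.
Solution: Using separation of variables $u = X(x)T(t)$:
Eigenfunctions: $\sin(nx)$, $n = 1, 2, 3, \ldots$
General solution: $u(x, t) = \sum c_n \sin(nx) e^{-n^2 t/2}$
Matching $u(x,0) = -2 \sin(2 x) + 3 \sin(3 x) + 2 \sin(4 x)$ term by term: $c_2=-2, c_3=3, c_4=2$.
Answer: $u(x, t) = -2 e^{-2 t} \sin(2 x) + 2 e^{-8 t} \sin(4 x) + 3 e^{-9 t/2} \sin(3 x)$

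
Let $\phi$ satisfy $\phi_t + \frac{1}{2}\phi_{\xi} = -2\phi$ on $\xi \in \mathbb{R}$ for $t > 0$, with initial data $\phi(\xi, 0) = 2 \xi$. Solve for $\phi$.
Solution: Substitute $\phi = e^{-2t}u$, i.e. $u = e^{2t}\phi$.
By the product rule, $\phi_t = e^{-2t}(u_t - 2u)$, $\phi_{\xi} = e^{-2t}u_{\xi}$.
Substituting into the PDE and dividing by $e^{-2t}$: $u_t - 2u + \frac{1}{2}u_{\xi} = -2u$.
The lower-order terms cancel, leaving the standard advection equation $u_t + \frac{1}{2}u_{\xi} = 0$.
Initial data for $u$: $u(\xi,0) = \phi(\xi,0) = 2 \xi$.
Solve for $u$:
  By method of characteristics (waves move right with speed 1/2):
  Along characteristics $\xi - \frac{1}{2}t =$ const, $u$ is constant, so $u(\xi,t) = f(\xi - \frac{1}{2}t)$ with $f = u( \cdot , 0)$.
Hence $u(\xi,t) = - t + 2 \xi$.
Transform back: $\phi(\xi,t) = e^{-2t}u(\xi,t)$.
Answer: $\phi(\xi, t) = 2 \xi e^{-2 t} -  t e^{-2 t}$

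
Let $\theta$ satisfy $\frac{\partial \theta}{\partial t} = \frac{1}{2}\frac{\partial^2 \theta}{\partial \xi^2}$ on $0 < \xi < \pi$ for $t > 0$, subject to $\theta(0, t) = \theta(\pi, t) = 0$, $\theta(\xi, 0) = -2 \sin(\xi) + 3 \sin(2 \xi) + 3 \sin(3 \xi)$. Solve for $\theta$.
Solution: Using separation of variables $\theta = X(\xi)G(t)$:
Eigenfunctions: $\sin(n\xi)$, $n = 1, 2, 3, \ldots$
General solution: $\theta(\xi, t) = \sum c_n \sin(n\xi) e^{-n^2 t/2}$
Matching $\theta(\xi,0) = -2 \sin(\xi) + 3 \sin(2 \xi) + 3 \sin(3 \xi)$ term by term: $c_1=-2, c_2=3, c_3=3$.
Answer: $\theta(\xi, t) = 3 e^{-2 t} \sin(2 \xi) - 2 e^{-t/2} \sin(\xi) + 3 e^{-9 t/2} \sin(3 \xi)$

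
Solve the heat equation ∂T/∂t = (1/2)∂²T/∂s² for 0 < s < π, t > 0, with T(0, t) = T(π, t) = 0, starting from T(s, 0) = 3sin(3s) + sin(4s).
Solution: Separating variables: T = Σ c_n exp(-n²t/2) sin(ns). From T(s,0) = 3sin(3s) + sin(4s): c_3=3, c_4=1.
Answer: T(s, t) = exp(-8t)sin(4s) + 3exp(-9t/2)sin(3s)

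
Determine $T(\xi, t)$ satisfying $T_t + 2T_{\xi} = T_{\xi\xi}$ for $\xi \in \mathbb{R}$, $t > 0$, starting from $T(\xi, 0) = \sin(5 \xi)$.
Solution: Moving frame: $\eta = \xi - 2t$, $\sigma = t$, $T = u(\eta,\sigma)$, so $T_t = u_{\sigma} - 2u_{\eta}$ and $T_{\xi\xi} = u_{\eta\eta}$.
Hence $T_t + 2T_{\xi} = u_{\sigma}$ and the PDE becomes the heat equation $u_{\sigma} = u_{\eta\eta}$ on $\eta \in \mathbb{R}$.
Initial data: $u(\eta,0) = T(\eta,0) = \sin(5 \eta)$. Each mode $\sin(n\eta)$ decays as $e^{-n^2\sigma}$ on $\mathbb{R}$, so $u(\eta,\sigma) = \sum c_n e^{-n^2\sigma} \sin(n\eta)$ with $c_5=1$: $u(\eta,\sigma) = e^{-25 \sigma} \sin(5 \eta)$.
Substituting back: $T(\xi,t) = u(\xi - 2t, t)$.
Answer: $T(\xi, t) = e^{-25 t} \sin(5 \xi - 10 t)$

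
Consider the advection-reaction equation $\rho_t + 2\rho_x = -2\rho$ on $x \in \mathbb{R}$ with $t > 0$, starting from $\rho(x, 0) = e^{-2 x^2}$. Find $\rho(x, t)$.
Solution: Substitute $\rho = e^{-2t}u$.
Then $\rho_t = e^{-2t}(u_t - 2u)$, $\rho_x = e^{-2t}u_x$; substituting and dividing by $e^{-2t}$, the lower-order terms cancel: $u_t + 2u_x = 0$ (standard advection equation).
Data for $u$: $u(x,0) = \rho(x,0) = e^{-2 x^2}$.
By characteristics ($dx/dt = 2$), $u(x,t) = f(x - 2t)$ with $f = u( \cdot , 0)$.
So $u(x,t) = e^{-2 (-2 t + x)^2}$, and $\rho(x,t) = e^{-2t}u(x,t)$.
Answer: $\rho(x, t) = e^{-2 t} e^{-2 (-2 t + x)^2}$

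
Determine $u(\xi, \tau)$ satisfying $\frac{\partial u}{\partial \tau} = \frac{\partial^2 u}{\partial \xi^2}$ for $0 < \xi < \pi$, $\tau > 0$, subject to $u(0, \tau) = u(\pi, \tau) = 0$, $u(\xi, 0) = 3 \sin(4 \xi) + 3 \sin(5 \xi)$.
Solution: Separating variables: $u = \sum c_n e^{-n^2\tau} \sin(n\xi)$. From $u(\xi,0) = 3 \sin(4 \xi) + 3 \sin(5 \xi)$: $c_4=3, c_5=3$.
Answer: $u(\xi, \tau) = 3 e^{-16 \tau} \sin(4 \xi) + 3 e^{-25 \tau} \sin(5 \xi)$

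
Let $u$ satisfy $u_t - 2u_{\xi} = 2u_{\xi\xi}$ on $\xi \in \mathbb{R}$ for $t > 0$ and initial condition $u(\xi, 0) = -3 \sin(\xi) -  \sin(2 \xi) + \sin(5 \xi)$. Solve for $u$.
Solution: Moving frame: $\eta = \xi + 2t$, $\sigma = t$, $u = w(\eta,\sigma)$, so $u_t = w_{\sigma} + 2w_{\eta}$ and $u_{\xi\xi} = w_{\eta\eta}$.
Hence $u_t - 2u_{\xi} = w_{\sigma}$ and the PDE becomes the heat equation $w_{\sigma} = 2w_{\eta\eta}$ on $\eta \in \mathbb{R}$.
Initial data: $w(\eta,0) = u(\eta,0) = -3 \sin(\eta) - \sin(2 \eta) + \sin(5 \eta)$. Each mode $\sin(n\eta)$ decays as $e^{-2n^2\sigma}$ on $\mathbb{R}$, so $w(\eta,\sigma) = \sum c_n e^{-2n^2\sigma} \sin(n\eta)$ with $c_1=-3, c_2=-1, c_5=1$: $w(\eta,\sigma) = -3 e^{-2 \sigma} \sin(\eta) - e^{-8 \sigma} \sin(2 \eta) + e^{-50 \sigma} \sin(5 \eta)$.
Substituting back: $u(\xi,t) = w(\xi + 2t, t)$.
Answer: $u(\xi, t) = -3 e^{-2 t} \sin(\xi + 2 t) -  e^{-8 t} \sin(2 \xi + 4 t) + e^{-50 t} \sin(5 \xi + 10 t)$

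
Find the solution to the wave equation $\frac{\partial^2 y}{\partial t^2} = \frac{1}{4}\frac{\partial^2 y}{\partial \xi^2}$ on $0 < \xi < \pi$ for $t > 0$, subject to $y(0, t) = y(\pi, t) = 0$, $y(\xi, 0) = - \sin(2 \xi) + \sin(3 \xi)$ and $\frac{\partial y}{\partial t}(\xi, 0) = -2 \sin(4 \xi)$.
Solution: Separating variables: $y = \sum [A_n \cos(\omega_n t) + B_n \sin(\omega_n t)] \sin(n\xi)$, $\omega_n = n/2$. From ICs ($B_n$ = velocity coefficient / $\omega_n$): $A_2=-1, A_3=1, B_4=-1$.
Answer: $y(\xi, t) = - \sin(2 \xi) \cos(t) + \sin(3 \xi) \cos(3 t/2) -  \sin(4 \xi) \sin(2 t)$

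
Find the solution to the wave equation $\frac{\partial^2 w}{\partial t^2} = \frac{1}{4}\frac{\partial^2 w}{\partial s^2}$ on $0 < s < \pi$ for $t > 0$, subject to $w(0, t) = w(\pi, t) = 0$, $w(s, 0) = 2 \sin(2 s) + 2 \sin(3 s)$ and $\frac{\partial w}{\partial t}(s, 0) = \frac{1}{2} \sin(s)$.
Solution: Separating variables: $w = \sum [A_n \cos(\omega_n t) + B_n \sin(\omega_n t)] \sin(ns)$, $\omega_n = n/2$. From ICs ($B_n$ = velocity coefficient / $\omega_n$): $A_2=2, A_3=2, B_1=1$.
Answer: $w(s, t) = \sin(s) \sin(t/2) + 2 \sin(2 s) \cos(t) + 2 \sin(3 s) \cos(3 t/2)$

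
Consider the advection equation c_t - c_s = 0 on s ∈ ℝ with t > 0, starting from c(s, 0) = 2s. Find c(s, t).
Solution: By method of characteristics (waves move left with speed 1):
Along characteristics s + t = const, c is constant, so c(s,t) = f(s + t) with f = c(·, 0).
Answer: c(s, t) = 2s + 2t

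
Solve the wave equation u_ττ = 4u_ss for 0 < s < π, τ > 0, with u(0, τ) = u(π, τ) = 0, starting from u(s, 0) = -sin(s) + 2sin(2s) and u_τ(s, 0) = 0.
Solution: Using separation of variables u = X(s)T(τ):
Eigenfunctions: sin(ns), n = 1, 2, 3, ...
General solution: u(s, τ) = Σ [A_n cos(2n τ) + B_n sin(2n τ)] sin(ns)
From u(s,0) = -sin(s) + 2sin(2s): A_1=-1, A_2=2. From u_τ(s,0) = 0: all B_n = 0.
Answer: u(s, τ) = -sin(s)cos(2τ) + 2sin(2s)cos(4τ)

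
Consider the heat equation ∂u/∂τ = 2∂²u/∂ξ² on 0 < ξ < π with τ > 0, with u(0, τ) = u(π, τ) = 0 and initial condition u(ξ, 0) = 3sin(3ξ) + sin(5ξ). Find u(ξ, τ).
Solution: Separating variables: u = Σ c_n exp(-2n²τ) sin(nξ). From u(ξ,0) = 3sin(3ξ) + sin(5ξ): c_3=3, c_5=1.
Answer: u(ξ, τ) = 3exp(-18τ)sin(3ξ) + exp(-50τ)sin(5ξ)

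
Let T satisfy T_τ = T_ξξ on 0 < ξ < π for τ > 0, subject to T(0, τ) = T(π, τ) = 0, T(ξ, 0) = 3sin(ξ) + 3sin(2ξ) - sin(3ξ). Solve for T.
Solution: Using separation of variables T = X(ξ)G(τ):
Eigenfunctions: sin(nξ), n = 1, 2, 3, ...
General solution: T(ξ, τ) = Σ c_n sin(nξ) exp(-n² τ)
Matching T(ξ,0) = 3sin(ξ) + 3sin(2ξ) - sin(3ξ) term by term: c_1=3, c_2=3, c_3=-1.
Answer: T(ξ, τ) = 3exp(-τ)sin(ξ) + 3exp(-4τ)sin(2ξ) - exp(-9τ)sin(3ξ)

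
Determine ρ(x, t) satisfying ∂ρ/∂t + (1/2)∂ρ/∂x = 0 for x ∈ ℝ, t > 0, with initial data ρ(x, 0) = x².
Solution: By characteristics (dx/dt = 1/2), ρ(x,t) = f(x - (1/2)t) with f = ρ(·, 0).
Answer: ρ(x, t) = (1/4)t² - tx + x²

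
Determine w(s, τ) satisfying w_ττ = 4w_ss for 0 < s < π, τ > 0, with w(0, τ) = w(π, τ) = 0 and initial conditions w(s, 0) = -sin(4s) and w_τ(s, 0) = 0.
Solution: Separating variables: w = Σ [A_n cos(ω_n τ) + B_n sin(ω_n τ)] sin(ns), ω_n = 2n. From ICs: A_4=-1.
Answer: w(s, τ) = -sin(4s)cos(8τ)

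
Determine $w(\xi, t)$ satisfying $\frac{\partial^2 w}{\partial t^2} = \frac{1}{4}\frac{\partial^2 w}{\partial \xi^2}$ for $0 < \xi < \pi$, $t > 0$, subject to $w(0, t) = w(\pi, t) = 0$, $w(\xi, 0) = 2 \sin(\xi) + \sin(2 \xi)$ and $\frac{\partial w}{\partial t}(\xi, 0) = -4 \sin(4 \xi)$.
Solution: Using separation of variables $w = X(\xi)T(t)$:
Eigenfunctions: $\sin(n\xi)$, $n = 1, 2, 3, \ldots$
General solution: $w(\xi, t) = \sum [A_n \cos(n t/2) + B_n \sin(n t/2)] \sin(n\xi)$
From $w(\xi,0) = 2 \sin(\xi) + \sin(2 \xi)$: $A_1=2, A_2=1$. From $w_t(\xi,0) = -4 \sin(4 \xi)$, using $w_t(\xi,0) = \sum \omega_n B_n \sin(n\xi)$ with $\omega_n = n/2$: $B_4 = (-4)/2 = -2$.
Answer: $w(\xi, t) = 2 \sin(\xi) \cos(t/2) + \sin(2 \xi) \cos(t) - 2 \sin(4 \xi) \sin(2 t)$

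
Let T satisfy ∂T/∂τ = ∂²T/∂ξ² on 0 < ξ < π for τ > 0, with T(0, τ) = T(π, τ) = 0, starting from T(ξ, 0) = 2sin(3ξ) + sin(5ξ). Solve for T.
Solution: Separating variables: T = Σ c_n exp(-n²τ) sin(nξ). From T(ξ,0) = 2sin(3ξ) + sin(5ξ): c_3=2, c_5=1.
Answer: T(ξ, τ) = 2exp(-9τ)sin(3ξ) + exp(-25τ)sin(5ξ)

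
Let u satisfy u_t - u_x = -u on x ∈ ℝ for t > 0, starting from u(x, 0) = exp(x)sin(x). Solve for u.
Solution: Substitute u = exp(x)w, i.e. w = exp(-x)u.
By the product rule, u_x = exp(x)(w_x + w), u_t = exp(x)w_t.
Substituting into the PDE and dividing by exp(x): w_t - (w_x + w) = -w.
The lower-order terms cancel, leaving the standard advection equation w_t - w_x = 0.
Initial data for w: w(x,0) = exp(-x)u(x,0) = sin(x).
Solve for w:
  By method of characteristics (waves move left with speed 1):
  Along characteristics x + t = const, w is constant, so w(x,t) = f(x + t) with f = w(·, 0).
Hence w(x,t) = sin(t + x).
Transform back: u(x,t) = exp(x)w(x,t).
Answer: u(x, t) = exp(x)sin(t + x)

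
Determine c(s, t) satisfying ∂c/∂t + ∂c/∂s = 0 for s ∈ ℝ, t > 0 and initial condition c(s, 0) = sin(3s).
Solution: By method of characteristics (waves move right with speed 1):
Along characteristics s - t = const, c is constant, so c(s,t) = f(s - t) with f = c(·, 0).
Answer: c(s, t) = sin(3s - 3t)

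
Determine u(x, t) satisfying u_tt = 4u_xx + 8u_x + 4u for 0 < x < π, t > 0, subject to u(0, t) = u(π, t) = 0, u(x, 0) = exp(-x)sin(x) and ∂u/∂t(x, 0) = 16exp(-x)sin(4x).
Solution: Substitute u = exp(-x)w.
Then u_x = exp(-x)(w_x - w), u_xx = exp(-x)(w_xx - 2w_x + w), u_tt = exp(-x)w_tt; substituting and dividing by exp(-x), the lower-order terms cancel: w_tt = 4w_xx (standard wave equation).
Data for w: w(x,0) = exp(x)u(x,0) = sin(x); w_t(x,0) = exp(x)u_t(x,0) = 16sin(4x). The boundary conditions carry over: w(0,t) = w(π,t) = 0.
Separating variables: w = Σ [A_n cos(ω_n t) + B_n sin(ω_n t)] sin(nx), ω_n = 2n. From ICs (B_n = velocity coefficient / ω_n): A_1=1, B_4=2.
So w(x,t) = 2sin(8t)sin(4x) + sin(x)cos(2t), and u(x,t) = exp(-x)w(x,t).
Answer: u(x, t) = 2exp(-x)sin(8t)sin(4x) + exp(-x)sin(x)cos(2t)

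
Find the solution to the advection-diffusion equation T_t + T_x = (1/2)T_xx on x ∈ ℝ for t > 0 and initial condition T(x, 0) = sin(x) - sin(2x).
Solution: Moving frame: η = x - t, σ = t, T = u(η,σ), so T_t = u_σ - u_η and T_xx = u_ηη.
Hence T_t + T_x = u_σ and the PDE becomes the heat equation u_σ = (1/2)u_ηη on η ∈ ℝ.
Initial data: u(η,0) = T(η,0) = sin(η) - sin(2η). Each mode sin(nη) decays as exp(-n²σ/2) on ℝ, so u(η,σ) = Σ c_n exp(-n²σ/2) sin(nη) with c_1=1, c_2=-1: u(η,σ) = -exp(-2σ)sin(2η) + exp(-σ/2)sin(η).
Substituting back: T(x,t) = u(x - t, t).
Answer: T(x, t) = exp(-2t)sin(2t - 2x) - exp(-t/2)sin(t - x)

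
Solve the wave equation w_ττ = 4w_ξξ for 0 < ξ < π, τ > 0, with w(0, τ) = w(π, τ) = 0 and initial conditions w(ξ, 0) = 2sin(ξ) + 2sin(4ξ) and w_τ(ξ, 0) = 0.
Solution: Using separation of variables w = X(ξ)T(τ):
Eigenfunctions: sin(nξ), n = 1, 2, 3, ...
General solution: w(ξ, τ) = Σ [A_n cos(2n τ) + B_n sin(2n τ)] sin(nξ)
From w(ξ,0) = 2sin(ξ) + 2sin(4ξ): A_1=2, A_4=2. From w_τ(ξ,0) = 0: all B_n = 0.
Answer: w(ξ, τ) = 2sin(ξ)cos(2τ) + 2sin(4ξ)cos(8τ)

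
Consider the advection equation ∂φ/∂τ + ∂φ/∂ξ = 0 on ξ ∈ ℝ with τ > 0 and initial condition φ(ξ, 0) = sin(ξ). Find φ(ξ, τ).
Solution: By method of characteristics (waves move right with speed 1):
Along characteristics ξ - τ = const, φ is constant, so φ(ξ,τ) = f(ξ - τ) with f = φ(·, 0).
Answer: φ(ξ, τ) = sin(ξ - τ)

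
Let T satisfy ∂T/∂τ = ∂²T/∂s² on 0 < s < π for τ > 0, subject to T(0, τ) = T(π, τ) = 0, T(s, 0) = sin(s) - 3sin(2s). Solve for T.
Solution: Separating variables: T = Σ c_n exp(-n²τ) sin(ns). From T(s,0) = sin(s) - 3sin(2s): c_1=1, c_2=-3.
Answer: T(s, τ) = exp(-τ)sin(s) - 3exp(-4τ)sin(2s)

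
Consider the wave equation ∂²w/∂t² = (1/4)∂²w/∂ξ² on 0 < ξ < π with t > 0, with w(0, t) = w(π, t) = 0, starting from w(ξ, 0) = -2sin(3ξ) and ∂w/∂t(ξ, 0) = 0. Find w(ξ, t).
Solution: Separating variables: w = Σ [A_n cos(ω_n t) + B_n sin(ω_n t)] sin(nξ), ω_n = n/2. From ICs: A_3=-2.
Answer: w(ξ, t) = -2sin(3ξ)cos(3t/2)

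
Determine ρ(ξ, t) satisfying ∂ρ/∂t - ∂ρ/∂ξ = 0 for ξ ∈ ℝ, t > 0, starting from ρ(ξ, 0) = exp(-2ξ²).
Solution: By method of characteristics (waves move left with speed 1):
Along characteristics ξ + t = const, ρ is constant, so ρ(ξ,t) = f(ξ + t) with f = ρ(·, 0).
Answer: ρ(ξ, t) = exp(-2(t + ξ)²)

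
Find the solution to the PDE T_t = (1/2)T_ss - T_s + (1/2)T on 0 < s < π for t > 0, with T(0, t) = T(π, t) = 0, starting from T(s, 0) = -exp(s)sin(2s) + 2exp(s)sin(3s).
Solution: Substitute T = exp(s)u.
Then T_s = exp(s)(u_s + u), T_ss = exp(s)(u_ss + 2u_s + u), T_t = exp(s)u_t; substituting and dividing by exp(s), the lower-order terms cancel: u_t = (1/2)u_ss (standard heat equation).
Data for u: u(s,0) = exp(-s)T(s,0) = -sin(2s) + 2sin(3s). The boundary conditions carry over: u(0,t) = u(π,t) = 0.
Separating variables: u = Σ c_n exp(-n²t/2) sin(ns). From u(s,0) = -sin(2s) + 2sin(3s): c_2=-1, c_3=2.
So u(s,t) = -exp(-2t)sin(2s) + 2exp(-9t/2)sin(3s), and T(s,t) = exp(s)u(s,t).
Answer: T(s, t) = -exp(s)exp(-2t)sin(2s) + 2exp(s)exp(-9t/2)sin(3s)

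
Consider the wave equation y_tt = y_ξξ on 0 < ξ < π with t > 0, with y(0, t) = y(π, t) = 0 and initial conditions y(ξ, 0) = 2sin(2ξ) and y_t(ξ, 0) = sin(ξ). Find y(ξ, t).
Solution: Using separation of variables y = X(ξ)T(t):
Eigenfunctions: sin(nξ), n = 1, 2, 3, ...
General solution: y(ξ, t) = Σ [A_n cos(n t) + B_n sin(n t)] sin(nξ)
From y(ξ,0) = 2sin(2ξ): A_2=2. From y_t(ξ,0) = sin(ξ), using y_t(ξ,0) = Σ ω_n B_n sin(nξ) with ω_n = n: B_1 = 1/1 = 1.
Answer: y(ξ, t) = sin(t)sin(ξ) + 2sin(2ξ)cos(2t)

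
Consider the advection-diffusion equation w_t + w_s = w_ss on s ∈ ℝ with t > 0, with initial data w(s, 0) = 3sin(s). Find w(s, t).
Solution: Moving frame: η = s - t, σ = t, w = u(η,σ), so w_t = u_σ - u_η and w_ss = u_ηη.
Hence w_t + w_s = u_σ and the PDE becomes the heat equation u_σ = u_ηη on η ∈ ℝ.
Initial data: u(η,0) = w(η,0) = 3sin(η). Each mode sin(nη) decays as exp(-n²σ) on ℝ, so u(η,σ) = Σ c_n exp(-n²σ) sin(nη) with c_1=3: u(η,σ) = 3exp(-σ)sin(η).
Substituting back: w(s,t) = u(s - t, t).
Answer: w(s, t) = 3exp(-t)sin(s - t)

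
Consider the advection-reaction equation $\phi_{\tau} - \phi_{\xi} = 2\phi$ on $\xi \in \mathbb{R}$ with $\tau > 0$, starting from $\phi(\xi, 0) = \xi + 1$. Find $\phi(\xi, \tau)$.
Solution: Substitute $\phi = e^{2\tau}u$, i.e. $u = e^{-2\tau}\phi$.
By the product rule, $\phi_{\tau} = e^{2\tau}(u_{\tau} + 2u)$, $\phi_{\xi} = e^{2\tau}u_{\xi}$.
Substituting into the PDE and dividing by $e^{2\tau}$: $u_{\tau} + 2u - u_{\xi} = 2u$.
The lower-order terms cancel, leaving the standard advection equation $u_{\tau} - u_{\xi} = 0$.
Initial data for $u$: $u(\xi,0) = \phi(\xi,0) = \xi + 1$.
Solve for $u$:
  By method of characteristics (waves move left with speed 1):
  Along characteristics $\xi + \tau =$ const, $u$ is constant, so $u(\xi,\tau) = f(\xi + \tau)$ with $f = u( \cdot , 0)$.
Hence $u(\xi,\tau) = \xi + \tau + 1$.
Transform back: $\phi(\xi,\tau) = e^{2\tau}u(\xi,\tau)$.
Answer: $\phi(\xi, \tau) = \tau e^{2 \tau} + \xi e^{2 \tau} + e^{2 \tau}$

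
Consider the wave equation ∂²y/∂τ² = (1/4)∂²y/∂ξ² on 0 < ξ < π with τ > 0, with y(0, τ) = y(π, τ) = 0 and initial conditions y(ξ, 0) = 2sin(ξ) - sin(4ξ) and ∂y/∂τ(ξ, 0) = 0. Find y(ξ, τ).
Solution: Separating variables: y = Σ [A_n cos(ω_n τ) + B_n sin(ω_n τ)] sin(nξ), ω_n = n/2. From ICs: A_1=2, A_4=-1.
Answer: y(ξ, τ) = 2sin(ξ)cos(τ/2) - sin(4ξ)cos(2τ)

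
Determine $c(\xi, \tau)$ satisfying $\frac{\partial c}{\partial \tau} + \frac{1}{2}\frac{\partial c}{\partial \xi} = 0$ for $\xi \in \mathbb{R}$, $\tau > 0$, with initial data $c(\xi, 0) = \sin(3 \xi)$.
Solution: By characteristics ($d\xi/d\tau = 1/2$), $c(\xi,\tau) = f(\xi - \frac{1}{2}\tau)$ with $f = c( \cdot , 0)$.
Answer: $c(\xi, \tau) = - \sin(3 \tau/2 - 3 \xi)$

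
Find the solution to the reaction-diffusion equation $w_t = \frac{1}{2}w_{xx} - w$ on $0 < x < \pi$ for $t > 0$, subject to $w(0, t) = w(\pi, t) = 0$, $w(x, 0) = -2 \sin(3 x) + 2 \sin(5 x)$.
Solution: Substitute $w = e^{-t}u$, i.e. $u = e^{t}w$.
By the product rule, $w_t = e^{-t}(u_t - u)$, $w_{xx} = e^{-t}u_{xx}$.
Substituting into the PDE and dividing by $e^{-t}$: $u_t - u = \frac{1}{2}u_{xx} - u$.
The lower-order terms cancel, leaving the standard heat equation $u_t = \frac{1}{2}u_{xx}$.
Initial data for $u$: $u(x,0) = w(x,0) = -2 \sin(3 x) + 2 \sin(5 x)$. The boundary conditions carry over: $u(0,t) = u(\pi,t) = 0$.
Solve for $u$:
  Using separation of variables $u = X(x)T(t)$:
  Eigenfunctions: $\sin(nx)$, $n = 1, 2, 3, \ldots$
  General solution: $u(x, t) = \sum c_n \sin(nx) e^{-n^2 t/2}$
  Matching $u(x,0) = -2 \sin(3 x) + 2 \sin(5 x)$ term by term: $c_3=-2, c_5=2$.
Hence $u(x,t) = -2 e^{-9 t/2} \sin(3 x) + 2 e^{-25 t/2} \sin(5 x)$.
Transform back: $w(x,t) = e^{-t}u(x,t)$.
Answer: $w(x, t) = -2 e^{-11 t/2} \sin(3 x) + 2 e^{-27 t/2} \sin(5 x)$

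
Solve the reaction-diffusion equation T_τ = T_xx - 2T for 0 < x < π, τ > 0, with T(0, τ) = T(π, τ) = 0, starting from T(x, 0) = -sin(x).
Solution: Substitute T = exp(-2τ)u, i.e. u = exp(2τ)T.
By the product rule, T_τ = exp(-2τ)(u_τ - 2u), T_xx = exp(-2τ)u_xx.
Substituting into the PDE and dividing by exp(-2τ): u_τ - 2u = u_xx - 2u.
The lower-order terms cancel, leaving the standard heat equation u_τ = u_xx.
Initial data for u: u(x,0) = T(x,0) = -sin(x). The boundary conditions carry over: u(0,τ) = u(π,τ) = 0.
Solve for u:
  Using separation of variables u = X(x)G(τ):
  Eigenfunctions: sin(nx), n = 1, 2, 3, ...
  General solution: u(x, τ) = Σ c_n sin(nx) exp(-n² τ)
  Matching u(x,0) = -sin(x) term by term: c_1=-1.
Hence u(x,τ) = -exp(-τ)sin(x).
Transform back: T(x,τ) = exp(-2τ)u(x,τ).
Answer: T(x, τ) = -exp(-3τ)sin(x)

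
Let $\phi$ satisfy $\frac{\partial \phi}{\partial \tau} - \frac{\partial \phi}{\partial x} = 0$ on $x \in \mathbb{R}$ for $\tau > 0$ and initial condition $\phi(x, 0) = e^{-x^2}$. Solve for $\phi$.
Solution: By characteristics ($dx/d\tau = -1$), $\phi(x,\tau) = f(x + \tau)$ with $f = \phi( \cdot , 0)$.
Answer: $\phi(x, \tau) = e^{-(\tau + x)^2}$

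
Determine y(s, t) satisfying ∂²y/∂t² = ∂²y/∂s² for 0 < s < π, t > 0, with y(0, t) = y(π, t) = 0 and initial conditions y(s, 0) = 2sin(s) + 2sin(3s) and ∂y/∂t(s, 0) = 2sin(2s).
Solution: Separating variables: y = Σ [A_n cos(ω_n t) + B_n sin(ω_n t)] sin(ns), ω_n = n. From ICs (B_n = velocity coefficient / ω_n): A_1=2, A_3=2, B_2=1.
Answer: y(s, t) = 2sin(s)cos(t) + sin(2s)sin(2t) + 2sin(3s)cos(3t)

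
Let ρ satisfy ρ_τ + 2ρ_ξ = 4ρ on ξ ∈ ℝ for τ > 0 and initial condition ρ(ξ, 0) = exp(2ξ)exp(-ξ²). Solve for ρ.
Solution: Substitute ρ = exp(2ξ)u.
Then ρ_ξ = exp(2ξ)(u_ξ + 2u), ρ_τ = exp(2ξ)u_τ; substituting and dividing by exp(2ξ), the lower-order terms cancel: u_τ + 2u_ξ = 0 (standard advection equation).
Data for u: u(ξ,0) = exp(-2ξ)ρ(ξ,0) = exp(-ξ²).
By characteristics (dξ/dτ = 2), u(ξ,τ) = f(ξ - 2τ) with f = u(·, 0).
So u(ξ,τ) = exp(-(ξ - 2τ)²), and ρ(ξ,τ) = exp(2ξ)u(ξ,τ).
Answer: ρ(ξ, τ) = exp(2ξ)exp(-(ξ - 2τ)²)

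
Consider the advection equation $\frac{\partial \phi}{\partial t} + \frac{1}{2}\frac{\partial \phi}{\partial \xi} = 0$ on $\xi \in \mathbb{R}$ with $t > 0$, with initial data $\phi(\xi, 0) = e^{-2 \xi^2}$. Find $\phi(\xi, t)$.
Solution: By method of characteristics (waves move right with speed 1/2):
Along characteristics $\xi - \frac{1}{2}t =$ const, $\phi$ is constant, so $\phi(\xi,t) = f(\xi - \frac{1}{2}t)$ with $f = \phi( \cdot , 0)$.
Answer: $\phi(\xi, t) = e^{-2 (\xi - t/2)^2}$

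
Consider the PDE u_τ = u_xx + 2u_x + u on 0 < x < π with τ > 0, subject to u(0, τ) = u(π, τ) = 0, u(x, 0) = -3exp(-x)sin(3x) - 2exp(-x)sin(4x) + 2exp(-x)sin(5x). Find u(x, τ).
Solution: Substitute u = exp(-x)w, i.e. w = exp(x)u.
By the product rule, u_x = exp(-x)(w_x - w), u_xx = exp(-x)(w_xx - 2w_x + w), u_τ = exp(-x)w_τ.
Substituting into the PDE and dividing by exp(-x): w_τ = (w_xx - 2w_x + w) + 2(w_x - w) + w.
The lower-order terms cancel, leaving the standard heat equation w_τ = w_xx.
Initial data for w: w(x,0) = exp(x)u(x,0) = -3sin(3x) - 2sin(4x) + 2sin(5x). The boundary conditions carry over: w(0,τ) = w(π,τ) = 0.
Solve for w:
  Using separation of variables w = X(x)T(τ):
  Eigenfunctions: sin(nx), n = 1, 2, 3, ...
  General solution: w(x, τ) = Σ c_n sin(nx) exp(-n² τ)
  Matching w(x,0) = -3sin(3x) - 2sin(4x) + 2sin(5x) term by term: c_3=-3, c_4=-2, c_5=2.
Hence w(x,τ) = -3exp(-9τ)sin(3x) - 2exp(-16τ)sin(4x) + 2exp(-25τ)sin(5x).
Transform back: u(x,τ) = exp(-x)w(x,τ).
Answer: u(x, τ) = -3exp(-x)exp(-9τ)sin(3x) - 2exp(-x)exp(-16τ)sin(4x) + 2exp(-x)exp(-25τ)sin(5x)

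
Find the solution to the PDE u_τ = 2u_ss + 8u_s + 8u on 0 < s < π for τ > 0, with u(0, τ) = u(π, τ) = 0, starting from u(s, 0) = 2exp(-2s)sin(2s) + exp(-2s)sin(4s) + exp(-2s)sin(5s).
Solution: Substitute u = exp(-2s)w.
Then u_s = exp(-2s)(w_s - 2w), u_ss = exp(-2s)(w_ss - 4w_s + 4w), u_τ = exp(-2s)w_τ; substituting and dividing by exp(-2s), the lower-order terms cancel: w_τ = 2w_ss (standard heat equation).
Data for w: w(s,0) = exp(2s)u(s,0) = 2sin(2s) + sin(4s) + sin(5s). The boundary conditions carry over: w(0,τ) = w(π,τ) = 0.
Separating variables: w = Σ c_n exp(-2n²τ) sin(ns). From w(s,0) = 2sin(2s) + sin(4s) + sin(5s): c_2=2, c_4=1, c_5=1.
So w(s,τ) = 2exp(-8τ)sin(2s) + exp(-32τ)sin(4s) + exp(-50τ)sin(5s), and u(s,τ) = exp(-2s)w(s,τ).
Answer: u(s, τ) = 2exp(-2s)exp(-8τ)sin(2s) + exp(-2s)exp(-32τ)sin(4s) + exp(-2s)exp(-50τ)sin(5s)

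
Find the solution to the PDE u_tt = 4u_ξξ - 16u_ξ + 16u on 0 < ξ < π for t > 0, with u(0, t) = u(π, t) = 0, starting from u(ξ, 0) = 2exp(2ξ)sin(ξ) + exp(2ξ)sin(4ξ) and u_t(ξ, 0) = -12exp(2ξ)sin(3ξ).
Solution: Substitute u = exp(2ξ)w.
Then u_ξ = exp(2ξ)(w_ξ + 2w), u_ξξ = exp(2ξ)(w_ξξ + 4w_ξ + 4w), u_tt = exp(2ξ)w_tt; substituting and dividing by exp(2ξ), the lower-order terms cancel: w_tt = 4w_ξξ (standard wave equation).
Data for w: w(ξ,0) = exp(-2ξ)u(ξ,0) = 2sin(ξ) + sin(4ξ); w_t(ξ,0) = exp(-2ξ)u_t(ξ,0) = -12sin(3ξ). The boundary conditions carry over: w(0,t) = w(π,t) = 0.
Separating variables: w = Σ [A_n cos(ω_n t) + B_n sin(ω_n t)] sin(nξ), ω_n = 2n. From ICs (B_n = velocity coefficient / ω_n): A_1=2, A_4=1, B_3=-2.
So w(ξ,t) = -2sin(6t)sin(3ξ) + 2sin(ξ)cos(2t) + sin(4ξ)cos(8t), and u(ξ,t) = exp(2ξ)w(ξ,t).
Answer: u(ξ, t) = -2exp(2ξ)sin(6t)sin(3ξ) + 2exp(2ξ)sin(ξ)cos(2t) + exp(2ξ)sin(4ξ)cos(8t)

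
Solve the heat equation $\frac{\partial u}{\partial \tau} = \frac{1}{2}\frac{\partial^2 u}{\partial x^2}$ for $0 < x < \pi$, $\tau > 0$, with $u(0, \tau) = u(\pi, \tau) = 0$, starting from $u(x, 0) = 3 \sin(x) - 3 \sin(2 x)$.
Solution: Separating variables: $u = \sum c_n e^{-n^2\tau/2} \sin(nx)$. From $u(x,0) = 3 \sin(x) - 3 \sin(2 x)$: $c_1=3, c_2=-3$.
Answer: $u(x, \tau) = -3 e^{-2 \tau} \sin(2 x) + 3 e^{-\tau/2} \sin(x)$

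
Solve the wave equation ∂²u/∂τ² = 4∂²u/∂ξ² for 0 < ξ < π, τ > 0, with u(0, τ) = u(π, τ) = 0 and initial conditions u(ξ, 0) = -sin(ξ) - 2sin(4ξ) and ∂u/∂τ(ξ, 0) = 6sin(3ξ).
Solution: Using separation of variables u = X(ξ)T(τ):
Eigenfunctions: sin(nξ), n = 1, 2, 3, ...
General solution: u(ξ, τ) = Σ [A_n cos(2n τ) + B_n sin(2n τ)] sin(nξ)
From u(ξ,0) = -sin(ξ) - 2sin(4ξ): A_1=-1, A_4=-2. From u_τ(ξ,0) = 6sin(3ξ), using u_τ(ξ,0) = Σ ω_n B_n sin(nξ) with ω_n = 2n: B_3 = 6/6 = 1.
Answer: u(ξ, τ) = -sin(ξ)cos(2τ) + sin(3ξ)sin(6τ) - 2sin(4ξ)cos(8τ)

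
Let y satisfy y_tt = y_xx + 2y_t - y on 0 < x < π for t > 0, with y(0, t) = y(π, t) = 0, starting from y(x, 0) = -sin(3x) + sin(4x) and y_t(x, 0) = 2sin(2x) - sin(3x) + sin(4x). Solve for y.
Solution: Substitute y = exp(t)u, i.e. u = exp(-t)y.
By the product rule, y_t = exp(t)(u_t + u), y_tt = exp(t)(u_tt + 2u_t + u), y_xx = exp(t)u_xx.
Substituting into the PDE and dividing by exp(t): u_tt + 2u_t + u = u_xx + 2(u_t + u) - u.
The lower-order terms cancel, leaving the standard wave equation u_tt = u_xx.
Initial data for u: u(x,0) = y(x,0) = -sin(3x) + sin(4x); u_t(x,0) = y_t(x,0) - y(x,0) = 2sin(2x). The boundary conditions carry over: u(0,t) = u(π,t) = 0.
Solve for u:
  Using separation of variables u = X(x)T(t):
  Eigenfunctions: sin(nx), n = 1, 2, 3, ...
  General solution: u(x, t) = Σ [A_n cos(n t) + B_n sin(n t)] sin(nx)
  From u(x,0) = -sin(3x) + sin(4x): A_3=-1, A_4=1. From u_t(x,0) = 2sin(2x), using u_t(x,0) = Σ ω_n B_n sin(nx) with ω_n = n: B_2 = 2/2 = 1.
Hence u(x,t) = sin(2t)sin(2x) - sin(3x)cos(3t) + sin(4x)cos(4t).
Transform back: y(x,t) = exp(t)u(x,t).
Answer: y(x, t) = exp(t)sin(2t)sin(2x) - exp(t)sin(3x)cos(3t) + exp(t)sin(4x)cos(4t)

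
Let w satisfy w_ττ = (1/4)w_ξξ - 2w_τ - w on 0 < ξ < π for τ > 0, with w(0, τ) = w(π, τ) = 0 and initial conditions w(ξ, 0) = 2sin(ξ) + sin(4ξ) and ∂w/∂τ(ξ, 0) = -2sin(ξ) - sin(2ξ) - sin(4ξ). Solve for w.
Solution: Substitute w = exp(-τ)u, i.e. u = exp(τ)w.
By the product rule, w_τ = exp(-τ)(u_τ - u), w_ττ = exp(-τ)(u_ττ - 2u_τ + u), w_ξξ = exp(-τ)u_ξξ.
Substituting into the PDE and dividing by exp(-τ): u_ττ - 2u_τ + u = (1/4)u_ξξ - 2(u_τ - u) - u.
The lower-order terms cancel, leaving the standard wave equation u_ττ = (1/4)u_ξξ.
Initial data for u: u(ξ,0) = w(ξ,0) = 2sin(ξ) + sin(4ξ); u_τ(ξ,0) = w_τ(ξ,0) + w(ξ,0) = -sin(2ξ). The boundary conditions carry over: u(0,τ) = u(π,τ) = 0.
Solve for u:
  Using separation of variables u = X(ξ)T(τ):
  Eigenfunctions: sin(nξ), n = 1, 2, 3, ...
  General solution: u(ξ, τ) = Σ [A_n cos(n τ/2) + B_n sin(n τ/2)] sin(nξ)
  From u(ξ,0) = 2sin(ξ) + sin(4ξ): A_1=2, A_4=1. From u_τ(ξ,0) = -sin(2ξ), using u_τ(ξ,0) = Σ ω_n B_n sin(nξ) with ω_n = n/2: B_2 = (-1)/1 = -1.
Hence u(ξ,τ) = 2sin(ξ)cos(τ/2) - sin(2ξ)sin(τ) + sin(4ξ)cos(2τ).
Transform back: w(ξ,τ) = exp(-τ)u(ξ,τ).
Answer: w(ξ, τ) = 2exp(-τ)sin(ξ)cos(τ/2) - exp(-τ)sin(2ξ)sin(τ) + exp(-τ)sin(4ξ)cos(2τ)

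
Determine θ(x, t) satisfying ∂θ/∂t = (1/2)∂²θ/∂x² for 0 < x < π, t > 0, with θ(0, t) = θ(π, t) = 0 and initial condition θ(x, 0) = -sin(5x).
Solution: Using separation of variables θ = X(x)G(t):
Eigenfunctions: sin(nx), n = 1, 2, 3, ...
General solution: θ(x, t) = Σ c_n sin(nx) exp(-n² t/2)
Matching θ(x,0) = -sin(5x) term by term: c_5=-1.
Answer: θ(x, t) = -exp(-25t/2)sin(5x)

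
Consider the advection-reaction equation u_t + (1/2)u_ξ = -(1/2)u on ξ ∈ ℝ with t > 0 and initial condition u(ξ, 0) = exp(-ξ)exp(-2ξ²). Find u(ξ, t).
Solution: Substitute u = exp(-ξ)w.
Then u_ξ = exp(-ξ)(w_ξ - w), u_t = exp(-ξ)w_t; substituting and dividing by exp(-ξ), the lower-order terms cancel: w_t + (1/2)w_ξ = 0 (standard advection equation).
Data for w: w(ξ,0) = exp(ξ)u(ξ,0) = exp(-2ξ²).
By characteristics (dξ/dt = 1/2), w(ξ,t) = f(ξ - (1/2)t) with f = w(·, 0).
So w(ξ,t) = exp(-2(-t/2 + ξ)²), and u(ξ,t) = exp(-ξ)w(ξ,t).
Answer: u(ξ, t) = exp(-ξ)exp(-2(-t/2 + ξ)²)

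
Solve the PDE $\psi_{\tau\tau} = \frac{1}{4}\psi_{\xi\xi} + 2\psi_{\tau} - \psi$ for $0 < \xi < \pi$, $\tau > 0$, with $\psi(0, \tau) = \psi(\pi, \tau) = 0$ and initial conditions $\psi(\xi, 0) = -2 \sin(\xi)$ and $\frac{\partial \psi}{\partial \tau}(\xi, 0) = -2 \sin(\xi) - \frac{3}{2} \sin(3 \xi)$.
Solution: Substitute $\psi = e^{\tau}u$, i.e. $u = e^{-\tau}\psi$.
By the product rule, $\psi_{\tau} = e^{\tau}(u_{\tau} + u)$, $\psi_{\tau\tau} = e^{\tau}(u_{\tau\tau} + 2u_{\tau} + u)$, $\psi_{\xi\xi} = e^{\tau}u_{\xi\xi}$.
Substituting into the PDE and dividing by $e^{\tau}$: $u_{\tau\tau} + 2u_{\tau} + u = \frac{1}{4}u_{\xi\xi} + 2(u_{\tau} + u) - u$.
The lower-order terms cancel, leaving the standard wave equation $u_{\tau\tau} = \frac{1}{4}u_{\xi\xi}$.
Initial data for $u$: $u(\xi,0) = \psi(\xi,0) = -2 \sin(\xi)$; $u_{\tau}(\xi,0) = \psi_{\tau}(\xi,0) - \psi(\xi,0) = -\frac{3}{2} \sin(3 \xi)$. The boundary conditions carry over: $u(0,\tau) = u(\pi,\tau) = 0$.
Solve for $u$:
  Using separation of variables $u = X(\xi)T(\tau)$:
  Eigenfunctions: $\sin(n\xi)$, $n = 1, 2, 3, \ldots$
  General solution: $u(\xi, \tau) = \sum [A_n \cos(n \tau/2) + B_n \sin(n \tau/2)] \sin(n\xi)$
  From $u(\xi,0) = -2 \sin(\xi)$: $A_1=-2$. From $u_{\tau}(\xi,0) = -\frac{3}{2} \sin(3 \xi)$, using $u_{\tau}(\xi,0) = \sum \omega_n B_n \sin(n\xi)$ with $\omega_n = n/2$: $B_3 = (-3/2)/(3/2) = -1$.
Hence $u(\xi,\tau) = -2 \sin(\xi) \cos(\tau/2) - \sin(3 \xi) \sin(3 \tau/2)$.
Transform back: $\psi(\xi,\tau) = e^{\tau}u(\xi,\tau)$.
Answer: $\psi(\xi, \tau) = - e^{\tau} \sin(3 \tau/2) \sin(3 \xi) - 2 e^{\tau} \sin(\xi) \cos(\tau/2)$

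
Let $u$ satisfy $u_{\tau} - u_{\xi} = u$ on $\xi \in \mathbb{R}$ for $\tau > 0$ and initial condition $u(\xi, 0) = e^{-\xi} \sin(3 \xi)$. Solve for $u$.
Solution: Substitute $u = e^{-\xi}w$, i.e. $w = e^{\xi}u$.
By the product rule, $u_{\xi} = e^{-\xi}(w_{\xi} - w)$, $u_{\tau} = e^{-\xi}w_{\tau}$.
Substituting into the PDE and dividing by $e^{-\xi}$: $w_{\tau} - (w_{\xi} - w) = w$.
The lower-order terms cancel, leaving the standard advection equation $w_{\tau} - w_{\xi} = 0$.
Initial data for $w$: $w(\xi,0) = e^{\xi}u(\xi,0) = \sin(3 \xi)$.
Solve for $w$:
  By method of characteristics (waves move left with speed 1):
  Along characteristics $\xi + \tau =$ const, $w$ is constant, so $w(\xi,\tau) = f(\xi + \tau)$ with $f = w( \cdot , 0)$.
Hence $w(\xi,\tau) = \sin(3 \xi + 3 \tau)$.
Transform back: $u(\xi,\tau) = e^{-\xi}w(\xi,\tau)$.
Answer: $u(\xi, \tau) = e^{-\xi} \sin(3 \tau + 3 \xi)$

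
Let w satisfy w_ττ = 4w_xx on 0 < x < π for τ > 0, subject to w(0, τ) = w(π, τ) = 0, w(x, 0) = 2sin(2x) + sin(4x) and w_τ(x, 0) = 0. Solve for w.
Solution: Separating variables: w = Σ [A_n cos(ω_n τ) + B_n sin(ω_n τ)] sin(nx), ω_n = 2n. From ICs: A_2=2, A_4=1.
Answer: w(x, τ) = 2sin(2x)cos(4τ) + sin(4x)cos(8τ)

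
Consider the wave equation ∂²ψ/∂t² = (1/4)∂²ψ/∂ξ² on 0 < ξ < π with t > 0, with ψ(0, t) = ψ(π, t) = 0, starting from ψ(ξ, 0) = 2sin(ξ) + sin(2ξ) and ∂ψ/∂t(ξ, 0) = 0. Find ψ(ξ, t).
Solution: Using separation of variables ψ = X(ξ)T(t):
Eigenfunctions: sin(nξ), n = 1, 2, 3, ...
General solution: ψ(ξ, t) = Σ [A_n cos(n t/2) + B_n sin(n t/2)] sin(nξ)
From ψ(ξ,0) = 2sin(ξ) + sin(2ξ): A_1=2, A_2=1. From ψ_t(ξ,0) = 0: all B_n = 0.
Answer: ψ(ξ, t) = 2sin(ξ)cos(t/2) + sin(2ξ)cos(t)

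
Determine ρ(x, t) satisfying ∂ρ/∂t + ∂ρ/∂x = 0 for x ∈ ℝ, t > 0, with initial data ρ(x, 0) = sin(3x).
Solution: By method of characteristics (waves move right with speed 1):
Along characteristics x - t = const, ρ is constant, so ρ(x,t) = f(x - t) with f = ρ(·, 0).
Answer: ρ(x, t) = -sin(3t - 3x)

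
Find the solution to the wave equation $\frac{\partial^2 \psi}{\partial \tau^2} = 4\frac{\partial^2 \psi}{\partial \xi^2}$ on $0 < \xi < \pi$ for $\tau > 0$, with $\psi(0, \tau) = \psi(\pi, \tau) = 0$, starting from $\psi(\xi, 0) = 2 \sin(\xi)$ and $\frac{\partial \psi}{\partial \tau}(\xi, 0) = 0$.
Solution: Using separation of variables $\psi = X(\xi)T(\tau)$:
Eigenfunctions: $\sin(n\xi)$, $n = 1, 2, 3, \ldots$
General solution: $\psi(\xi, \tau) = \sum [A_n \cos(2n \tau) + B_n \sin(2n \tau)] \sin(n\xi)$
From $\psi(\xi,0) = 2 \sin(\xi)$: $A_1=2$. From $\psi_{\tau}(\xi,0) = 0$: all $B_n = 0$.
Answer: $\psi(\xi, \tau) = 2 \sin(\xi) \cos(2 \tau)$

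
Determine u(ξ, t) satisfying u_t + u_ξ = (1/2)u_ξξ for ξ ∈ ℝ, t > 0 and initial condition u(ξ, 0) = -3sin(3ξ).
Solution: Moving frame: η = ξ - t, σ = t, u = w(η,σ), so u_t = w_σ - w_η and u_ξξ = w_ηη.
Hence u_t + u_ξ = w_σ and the PDE becomes the heat equation w_σ = (1/2)w_ηη on η ∈ ℝ.
Initial data: w(η,0) = u(η,0) = -3sin(3η). Each mode sin(nη) decays as exp(-n²σ/2) on ℝ, so w(η,σ) = Σ c_n exp(-n²σ/2) sin(nη) with c_3=-3: w(η,σ) = -3exp(-9σ/2)sin(3η).
Substituting back: u(ξ,t) = w(ξ - t, t).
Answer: u(ξ, t) = 3exp(-9t/2)sin(3t - 3ξ)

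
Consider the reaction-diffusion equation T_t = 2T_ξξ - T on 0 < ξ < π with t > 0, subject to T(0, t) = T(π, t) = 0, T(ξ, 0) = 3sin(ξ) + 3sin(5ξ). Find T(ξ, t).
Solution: Substitute T = exp(-t)u.
Then T_t = exp(-t)(u_t - u), T_ξξ = exp(-t)u_ξξ; substituting and dividing by exp(-t), the lower-order terms cancel: u_t = 2u_ξξ (standard heat equation).
Data for u: u(ξ,0) = T(ξ,0) = 3sin(ξ) + 3sin(5ξ). The boundary conditions carry over: u(0,t) = u(π,t) = 0.
Separating variables: u = Σ c_n exp(-2n²t) sin(nξ). From u(ξ,0) = 3sin(ξ) + 3sin(5ξ): c_1=3, c_5=3.
So u(ξ,t) = 3exp(-2t)sin(ξ) + 3exp(-50t)sin(5ξ), and T(ξ,t) = exp(-t)u(ξ,t).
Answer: T(ξ, t) = 3exp(-3t)sin(ξ) + 3exp(-51t)sin(5ξ)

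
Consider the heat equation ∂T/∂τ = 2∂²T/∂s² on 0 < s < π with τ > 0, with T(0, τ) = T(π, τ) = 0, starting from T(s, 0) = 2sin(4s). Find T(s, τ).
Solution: Separating variables: T = Σ c_n exp(-2n²τ) sin(ns). From T(s,0) = 2sin(4s): c_4=2.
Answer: T(s, τ) = 2exp(-32τ)sin(4s)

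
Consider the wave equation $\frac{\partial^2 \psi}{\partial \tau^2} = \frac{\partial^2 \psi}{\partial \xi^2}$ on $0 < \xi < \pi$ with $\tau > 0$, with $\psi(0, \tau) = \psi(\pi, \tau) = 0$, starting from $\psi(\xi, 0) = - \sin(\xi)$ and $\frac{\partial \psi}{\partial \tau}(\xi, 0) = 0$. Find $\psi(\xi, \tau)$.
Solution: Using separation of variables $\psi = X(\xi)T(\tau)$:
Eigenfunctions: $\sin(n\xi)$, $n = 1, 2, 3, \ldots$
General solution: $\psi(\xi, \tau) = \sum [A_n \cos(n \tau) + B_n \sin(n \tau)] \sin(n\xi)$
From $\psi(\xi,0) = - \sin(\xi)$: $A_1=-1$. From $\psi_{\tau}(\xi,0) = 0$: all $B_n = 0$.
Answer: $\psi(\xi, \tau) = - \sin(\xi) \cos(\tau)$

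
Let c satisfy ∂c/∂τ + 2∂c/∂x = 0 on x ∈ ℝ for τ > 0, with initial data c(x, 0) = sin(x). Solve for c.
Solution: By characteristics (dx/dτ = 2), c(x,τ) = f(x - 2τ) with f = c(·, 0).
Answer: c(x, τ) = sin(x - 2τ)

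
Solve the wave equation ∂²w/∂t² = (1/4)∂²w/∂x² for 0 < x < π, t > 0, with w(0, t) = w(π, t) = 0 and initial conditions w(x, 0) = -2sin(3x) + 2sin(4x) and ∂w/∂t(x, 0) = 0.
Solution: Separating variables: w = Σ [A_n cos(ω_n t) + B_n sin(ω_n t)] sin(nx), ω_n = n/2. From ICs: A_3=-2, A_4=2.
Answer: w(x, t) = -2sin(3x)cos(3t/2) + 2sin(4x)cos(2t)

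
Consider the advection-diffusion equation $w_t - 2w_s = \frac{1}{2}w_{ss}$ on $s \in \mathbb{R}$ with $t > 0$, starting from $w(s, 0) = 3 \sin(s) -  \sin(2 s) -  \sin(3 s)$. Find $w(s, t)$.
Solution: Moving frame: $\eta = s + 2t$, $\sigma = t$, $w = u(\eta,\sigma)$, so $w_t = u_{\sigma} + 2u_{\eta}$ and $w_{ss} = u_{\eta\eta}$.
Hence $w_t - 2w_s = u_{\sigma}$ and the PDE becomes the heat equation $u_{\sigma} = \frac{1}{2}u_{\eta\eta}$ on $\eta \in \mathbb{R}$.
Initial data: $u(\eta,0) = w(\eta,0) = 3 \sin(\eta) - \sin(2 \eta) - \sin(3 \eta)$. Each mode $\sin(n\eta)$ decays as $e^{-n^2\sigma/2}$ on $\mathbb{R}$, so $u(\eta,\sigma) = \sum c_n e^{-n^2\sigma/2} \sin(n\eta)$ with $c_1=3, c_2=-1, c_3=-1$: $u(\eta,\sigma) = - e^{-2 \sigma} \sin(2 \eta) + 3 e^{-\sigma/2} \sin(\eta) - e^{-9 \sigma/2} \sin(3 \eta)$.
Substituting back: $w(s,t) = u(s + 2t, t)$.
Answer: $w(s, t) = - e^{-2 t} \sin(2 s + 4 t) + 3 e^{-t/2} \sin(s + 2 t) -  e^{-9 t/2} \sin(3 s + 6 t)$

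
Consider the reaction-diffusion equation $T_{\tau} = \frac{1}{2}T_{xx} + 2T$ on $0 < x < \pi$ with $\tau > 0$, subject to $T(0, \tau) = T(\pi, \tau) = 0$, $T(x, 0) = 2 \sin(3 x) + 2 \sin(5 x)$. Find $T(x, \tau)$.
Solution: Substitute $T = e^{2\tau}u$, i.e. $u = e^{-2\tau}T$.
By the product rule, $T_{\tau} = e^{2\tau}(u_{\tau} + 2u)$, $T_{xx} = e^{2\tau}u_{xx}$.
Substituting into the PDE and dividing by $e^{2\tau}$: $u_{\tau} + 2u = \frac{1}{2}u_{xx} + 2u$.
The lower-order terms cancel, leaving the standard heat equation $u_{\tau} = \frac{1}{2}u_{xx}$.
Initial data for $u$: $u(x,0) = T(x,0) = 2 \sin(3 x) + 2 \sin(5 x)$. The boundary conditions carry over: $u(0,\tau) = u(\pi,\tau) = 0$.
Solve for $u$:
  Using separation of variables $u = X(x)G(\tau)$:
  Eigenfunctions: $\sin(nx)$, $n = 1, 2, 3, \ldots$
  General solution: $u(x, \tau) = \sum c_n \sin(nx) e^{-n^2 \tau/2}$
  Matching $u(x,0) = 2 \sin(3 x) + 2 \sin(5 x)$ term by term: $c_3=2, c_5=2$.
Hence $u(x,\tau) = 2 e^{-9 \tau/2} \sin(3 x) + 2 e^{-25 \tau/2} \sin(5 x)$.
Transform back: $T(x,\tau) = e^{2\tau}u(x,\tau)$.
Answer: $T(x, \tau) = 2 e^{-5 \tau/2} \sin(3 x) + 2 e^{-21 \tau/2} \sin(5 x)$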